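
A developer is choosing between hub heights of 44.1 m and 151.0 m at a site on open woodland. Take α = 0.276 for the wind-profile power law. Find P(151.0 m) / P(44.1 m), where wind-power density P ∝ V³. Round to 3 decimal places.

Speed ratio: V_B/V_A = (z_B/z_A)^α = (151.0/44.1)^0.276 = (3.4240)^0.276 = 1.40454
Power-density ratio: P_B/P_A = (V_B/V_A)³ = (1.40454)³ = 2.77075

2.771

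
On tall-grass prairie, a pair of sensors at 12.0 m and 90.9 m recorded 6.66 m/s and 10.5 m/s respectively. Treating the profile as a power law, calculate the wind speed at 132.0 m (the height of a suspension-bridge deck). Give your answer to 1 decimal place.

11.4 m/s

First find α: α = ln(V₂/V₁)/ln(z₂/z₁) = ln(10.5/6.66)/ln(90.9/12.0) = 0.45526/2.02485 = 0.2248
Extrapolate from 90.9 m to 132.0 m: V₃ = 10.5 × (132.0/90.9)^0.2248 = 10.5 × 1.0875 = 11.4186 m/s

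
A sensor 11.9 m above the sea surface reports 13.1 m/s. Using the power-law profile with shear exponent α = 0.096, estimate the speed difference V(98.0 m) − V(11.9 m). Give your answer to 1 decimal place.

Power law: V₂ = V₁ · (z₂/z₁)^α = 13.1 × (8.2353)^0.096 = 16.0390 m/s
ΔV = 16.0390 − 13.1 = 2.9390 m/s

2.9 m/s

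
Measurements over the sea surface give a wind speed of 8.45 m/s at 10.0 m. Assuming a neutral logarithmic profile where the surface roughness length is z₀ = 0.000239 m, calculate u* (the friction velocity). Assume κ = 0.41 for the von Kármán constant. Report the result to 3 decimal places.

u* ≈ 0.326 m/s

Log law: V(z) = (u*/κ) · ln(z/z₀) ⇒ u* = κ · V / ln(z/z₀)
u* = 0.41 × 8.45 / ln(10.0/0.000239) = 0.41 × 8.45 / 10.6416
   = 3.4645 / 10.6416 = 0.3256 m/s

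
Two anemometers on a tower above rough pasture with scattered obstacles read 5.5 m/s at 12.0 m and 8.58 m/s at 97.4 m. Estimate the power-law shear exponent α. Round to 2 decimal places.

Power law: V₂/V₁ = (z₂/z₁)^α ⇒ α = ln(V₂/V₁) / ln(z₂/z₁)
α = ln(8.58/5.5) / ln(97.4/12.0) = ln(1.5600) / ln(8.1167)
  = 0.44469 / 2.09392 = 0.21237

α ≈ 0.21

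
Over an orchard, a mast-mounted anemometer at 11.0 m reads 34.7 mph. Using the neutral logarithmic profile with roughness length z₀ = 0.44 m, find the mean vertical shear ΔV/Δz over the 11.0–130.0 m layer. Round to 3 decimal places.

Log law: V₂ = V₁ · ln(z₂/z₀)/ln(z₁/z₀) = 34.7 × 5.6885/3.2189 = 61.3231 mph
ΔV/Δz = (61.3231 − 34.7)/(130.0 − 11.0) = 26.6231/119.0000 = 0.22372 mph/m

0.224 mph/m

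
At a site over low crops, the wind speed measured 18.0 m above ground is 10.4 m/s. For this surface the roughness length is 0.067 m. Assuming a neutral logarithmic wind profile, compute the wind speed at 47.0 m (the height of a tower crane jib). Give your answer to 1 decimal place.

12.2 m/s

Log law: V(z) ∝ ln(z/z₀), so V₂/V₁ = ln(z₂/z₀) / ln(z₁/z₀).
ln(47.0/0.067) = 6.5532, ln(18.0/0.067) = 5.5934
V₂ = 10.4 × 6.5532/5.5934 = 10.4 × 1.1716 = 12.1845 m/s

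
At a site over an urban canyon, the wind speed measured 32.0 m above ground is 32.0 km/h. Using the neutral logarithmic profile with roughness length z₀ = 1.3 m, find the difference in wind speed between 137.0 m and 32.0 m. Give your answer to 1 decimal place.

14.5 km/h

Log law: V₂ = V₁ · ln(z₂/z₀)/ln(z₁/z₀) = 32.0 × 4.6576/3.2034 = 46.5271 km/h
ΔV = 46.5271 − 32.0 = 14.5271 km/h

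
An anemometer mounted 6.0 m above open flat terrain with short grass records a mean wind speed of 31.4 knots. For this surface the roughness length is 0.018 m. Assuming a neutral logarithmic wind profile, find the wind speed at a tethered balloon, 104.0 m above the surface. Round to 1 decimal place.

46.8 knots

Log law: V(z) ∝ ln(z/z₀), so V₂/V₁ = ln(z₂/z₀) / ln(z₁/z₀).
ln(104.0/0.018) = 8.6618, ln(6.0/0.018) = 5.8091
V₂ = 31.4 × 8.6618/5.8091 = 31.4 × 1.4911 = 46.8192 knots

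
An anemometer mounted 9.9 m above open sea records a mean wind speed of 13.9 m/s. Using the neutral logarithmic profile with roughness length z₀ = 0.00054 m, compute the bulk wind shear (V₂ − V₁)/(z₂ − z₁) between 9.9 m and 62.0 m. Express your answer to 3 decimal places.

0.050 m/s/m

Log law: V₂ = V₁ · ln(z₂/z₀)/ln(z₁/z₀) = 13.9 × 11.6511/9.8165 = 16.4978 m/s
ΔV/Δz = (16.4978 − 13.9)/(62.0 − 9.9) = 2.5978/52.1000 = 0.04986 m/s/m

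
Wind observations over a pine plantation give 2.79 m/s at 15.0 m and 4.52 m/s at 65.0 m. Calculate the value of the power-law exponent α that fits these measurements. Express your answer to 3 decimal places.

α ≈ 0.329

Power law: V₂/V₁ = (z₂/z₁)^α ⇒ α = ln(V₂/V₁) / ln(z₂/z₁)
α = ln(4.52/2.79) / ln(65.0/15.0) = ln(1.6201) / ln(4.3333)
  = 0.48247 / 1.46634 = 0.32903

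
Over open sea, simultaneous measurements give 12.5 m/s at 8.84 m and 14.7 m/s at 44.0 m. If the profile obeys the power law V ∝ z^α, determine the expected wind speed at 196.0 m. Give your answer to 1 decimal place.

First find α: α = ln(V₂/V₁)/ln(z₂/z₁) = ln(14.7/12.5)/ln(44.0/8.84) = 0.16212/1.60490 = 0.1010
Extrapolate from 44.0 m to 196.0 m: V₃ = 14.7 × (196.0/44.0)^0.1010 = 14.7 × 1.1629 = 17.0945 m/s

17.1 m/s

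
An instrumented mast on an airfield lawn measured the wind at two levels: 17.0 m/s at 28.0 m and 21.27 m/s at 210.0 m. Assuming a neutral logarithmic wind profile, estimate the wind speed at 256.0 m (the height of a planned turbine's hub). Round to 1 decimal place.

21.7 m/s

Log law: V ∝ ln(z/z₀). From the pair, with r = V₁/V₂ = 0.79925,
ln z₀ = (ln z₁ − r·ln z₂)/(1 − r) = (3.3322 − 0.79925×5.3471)/0.20075 = -4.6897 → z₀ = 0.009190 m
V₃ = V₁ · ln(z₃/z₀)/ln(z₁/z₀) = 17.0 × 10.2348/8.0219 = 21.6898 m/s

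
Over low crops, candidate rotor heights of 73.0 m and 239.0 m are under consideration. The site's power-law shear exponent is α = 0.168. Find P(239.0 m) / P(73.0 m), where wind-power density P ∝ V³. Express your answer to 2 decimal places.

1.82

Speed ratio: V_B/V_A = (z_B/z_A)^α = (239.0/73.0)^0.168 = (3.2740)^0.168 = 1.22049
Power-density ratio: P_B/P_A = (V_B/V_A)³ = (1.22049)³ = 1.81802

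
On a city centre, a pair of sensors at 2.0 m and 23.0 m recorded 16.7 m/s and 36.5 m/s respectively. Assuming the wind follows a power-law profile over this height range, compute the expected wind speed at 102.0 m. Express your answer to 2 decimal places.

First find α: α = ln(V₂/V₁)/ln(z₂/z₁) = ln(36.5/16.7)/ln(23.0/2.0) = 0.78190/2.44235 = 0.3201
Extrapolate from 23.0 m to 102.0 m: V₃ = 36.5 × (102.0/23.0)^0.3201 = 36.5 × 1.6110 = 58.8011 m/s

58.80 m/s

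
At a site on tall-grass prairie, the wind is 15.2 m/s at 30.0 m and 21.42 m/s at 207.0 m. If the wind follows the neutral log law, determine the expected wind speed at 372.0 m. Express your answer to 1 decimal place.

23.3 m/s

Log law: V ∝ ln(z/z₀). From the pair, with r = V₁/V₂ = 0.70962,
ln z₀ = (ln z₁ − r·ln z₂)/(1 − r) = (3.4012 − 0.70962×5.3327)/0.29038 = -1.3189 → z₀ = 0.2674 m
V₃ = V₁ · ln(z₃/z₀)/ln(z₁/z₀) = 15.2 × 7.2378/4.7201 = 23.3076 m/s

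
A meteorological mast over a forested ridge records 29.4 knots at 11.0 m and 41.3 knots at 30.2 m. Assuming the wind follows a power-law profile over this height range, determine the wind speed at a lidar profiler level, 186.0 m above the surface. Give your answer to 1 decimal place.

76.1 knots

First find α: α = ln(V₂/V₁)/ln(z₂/z₁) = ln(41.3/29.4)/ln(30.2/11.0) = 0.33987/1.00995 = 0.3365
Extrapolate from 30.2 m to 186.0 m: V₃ = 41.3 × (186.0/30.2)^0.3365 = 41.3 × 1.8437 = 76.1439 knots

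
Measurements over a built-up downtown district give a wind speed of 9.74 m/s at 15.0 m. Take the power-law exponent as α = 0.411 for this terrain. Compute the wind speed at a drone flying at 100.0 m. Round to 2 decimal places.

Power-law profile: V₂ = V₁ · (z₂/z₁)^α
V₂ = 9.74 × (100.0/15.0)^0.411 = 9.74 × (6.6667)^0.411
    = 9.74 × 2.1809 = 21.2415 m/s

21.24 m/s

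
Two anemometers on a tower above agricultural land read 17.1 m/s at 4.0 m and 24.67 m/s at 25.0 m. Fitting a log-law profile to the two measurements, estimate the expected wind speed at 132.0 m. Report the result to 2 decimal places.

31.54 m/s

Log law: V ∝ ln(z/z₀). From the pair, with r = V₁/V₂ = 0.69315,
ln z₀ = (ln z₁ − r·ln z₂)/(1 − r) = (1.3863 − 0.69315×3.2189)/0.30685 = -2.7534 → z₀ = 0.06371 m
V₃ = V₁ · ln(z₃/z₀)/ln(z₁/z₀) = 17.1 × 7.6362/4.1396 = 31.5433 m/s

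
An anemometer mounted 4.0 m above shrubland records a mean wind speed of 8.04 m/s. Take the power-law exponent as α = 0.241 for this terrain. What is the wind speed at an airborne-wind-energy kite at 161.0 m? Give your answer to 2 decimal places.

Power-law profile: V₂ = V₁ · (z₂/z₁)^α
V₂ = 8.04 × (161.0/4.0)^0.241 = 8.04 × (40.2500)^0.241
    = 8.04 × 2.4364 = 19.5887 m/s

19.59 m/s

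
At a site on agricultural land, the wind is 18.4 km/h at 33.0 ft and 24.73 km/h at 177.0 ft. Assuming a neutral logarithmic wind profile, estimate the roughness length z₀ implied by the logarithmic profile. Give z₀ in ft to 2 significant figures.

Log law: V(z) ∝ ln(z/z₀). With r = V₁/V₂ = 18.4/24.73 = 0.74404,
r · ln(z₂/z₀) = ln(z₁/z₀) ⇒ ln z₀ = (ln z₁ − r·ln z₂)/(1 − r)
ln z₀ = (3.49651 − 0.74404×5.17615) / 0.25596 = -1.3859
z₀ = exp(-1.3859) = 0.2501 ft

z₀ ≈ 0.25 ft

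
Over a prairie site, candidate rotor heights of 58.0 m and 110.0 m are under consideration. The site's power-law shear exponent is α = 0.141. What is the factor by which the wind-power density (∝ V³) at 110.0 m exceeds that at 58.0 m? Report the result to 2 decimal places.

Speed ratio: V_B/V_A = (z_B/z_A)^α = (110.0/58.0)^0.141 = (1.8966)^0.141 = 1.09444
Power-density ratio: P_B/P_A = (V_B/V_A)³ = (1.09444)³ = 1.31093

1.31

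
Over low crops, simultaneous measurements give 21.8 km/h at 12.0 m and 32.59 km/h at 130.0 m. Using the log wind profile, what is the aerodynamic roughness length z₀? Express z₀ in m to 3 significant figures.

z₀ ≈ 0.0974 m

Log law: V(z) ∝ ln(z/z₀). With r = V₁/V₂ = 21.8/32.59 = 0.66892,
r · ln(z₂/z₀) = ln(z₁/z₀) ⇒ ln z₀ = (ln z₁ − r·ln z₂)/(1 − r)
ln z₀ = (2.48491 − 0.66892×4.86753) / 0.33108 = -2.3289
z₀ = exp(-2.3289) = 0.09740 m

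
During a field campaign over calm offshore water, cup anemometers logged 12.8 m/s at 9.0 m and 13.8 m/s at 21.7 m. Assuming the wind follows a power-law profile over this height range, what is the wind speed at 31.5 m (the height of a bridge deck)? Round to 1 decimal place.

14.2 m/s

First find α: α = ln(V₂/V₁)/ln(z₂/z₁) = ln(13.8/12.8)/ln(21.7/9.0) = 0.07522/0.88009 = 0.0855
Extrapolate from 21.7 m to 31.5 m: V₃ = 13.8 × (31.5/21.7)^0.0855 = 13.8 × 1.0324 = 14.2467 m/s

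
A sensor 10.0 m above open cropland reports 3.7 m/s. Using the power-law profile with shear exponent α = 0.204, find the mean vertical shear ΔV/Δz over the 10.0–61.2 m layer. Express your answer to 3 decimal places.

0.032 m/s/m

Power law: V₂ = V₁ · (z₂/z₁)^α = 3.7 × (6.1200)^0.204 = 5.3543 m/s
ΔV/Δz = (5.3543 − 3.7)/(61.2 − 10.0) = 1.6543/51.2000 = 0.03231 m/s/m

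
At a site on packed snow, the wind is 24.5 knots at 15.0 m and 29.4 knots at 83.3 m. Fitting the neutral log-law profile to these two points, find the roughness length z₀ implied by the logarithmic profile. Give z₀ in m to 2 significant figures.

Log law: V(z) ∝ ln(z/z₀). With r = V₁/V₂ = 24.5/29.4 = 0.83333,
r · ln(z₂/z₀) = ln(z₁/z₀) ⇒ ln z₀ = (ln z₁ − r·ln z₂)/(1 − r)
ln z₀ = (2.70805 − 0.83333×4.42245) / 0.16667 = -5.8639
z₀ = exp(-5.8639) = 0.002840 m

z₀ ≈ 0.0028 m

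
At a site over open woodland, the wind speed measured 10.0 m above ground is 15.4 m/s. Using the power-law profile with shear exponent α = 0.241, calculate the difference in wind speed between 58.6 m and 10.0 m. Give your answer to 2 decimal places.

8.18 m/s

Power law: V₂ = V₁ · (z₂/z₁)^α = 15.4 × (5.8600)^0.241 = 23.5822 m/s
ΔV = 23.5822 − 15.4 = 8.1822 m/s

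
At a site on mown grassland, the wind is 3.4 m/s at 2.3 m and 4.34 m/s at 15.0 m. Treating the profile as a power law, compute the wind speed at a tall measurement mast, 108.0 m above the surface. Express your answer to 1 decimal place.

5.6 m/s

First find α: α = ln(V₂/V₁)/ln(z₂/z₁) = ln(4.34/3.4)/ln(15.0/2.3) = 0.24410/1.87514 = 0.1302
Extrapolate from 15.0 m to 108.0 m: V₃ = 4.34 × (108.0/15.0)^0.1302 = 4.34 × 1.2930 = 5.6117 m/s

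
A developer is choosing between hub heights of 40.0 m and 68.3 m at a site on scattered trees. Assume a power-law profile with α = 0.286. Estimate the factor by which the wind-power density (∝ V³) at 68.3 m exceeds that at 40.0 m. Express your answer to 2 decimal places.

1.58

Speed ratio: V_B/V_A = (z_B/z_A)^α = (68.3/40.0)^0.286 = (1.7075)^0.286 = 1.16535
Power-density ratio: P_B/P_A = (V_B/V_A)³ = (1.16535)³ = 1.58258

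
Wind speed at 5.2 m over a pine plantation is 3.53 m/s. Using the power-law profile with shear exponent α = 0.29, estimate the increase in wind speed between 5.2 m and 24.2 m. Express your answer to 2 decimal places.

Power law: V₂ = V₁ · (z₂/z₁)^α = 3.53 × (4.6538)^0.29 = 5.5137 m/s
ΔV = 5.5137 − 3.53 = 1.9837 m/s

1.98 m/s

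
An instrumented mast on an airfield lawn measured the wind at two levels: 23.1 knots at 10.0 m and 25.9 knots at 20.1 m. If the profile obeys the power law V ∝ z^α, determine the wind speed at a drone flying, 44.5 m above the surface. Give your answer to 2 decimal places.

29.50 knots

First find α: α = ln(V₂/V₁)/ln(z₂/z₁) = ln(25.9/23.1)/ln(20.1/10.0) = 0.11441/0.69813 = 0.1639
Extrapolate from 20.1 m to 44.5 m: V₃ = 25.9 × (44.5/20.1)^0.1639 = 25.9 × 1.1391 = 29.5029 knots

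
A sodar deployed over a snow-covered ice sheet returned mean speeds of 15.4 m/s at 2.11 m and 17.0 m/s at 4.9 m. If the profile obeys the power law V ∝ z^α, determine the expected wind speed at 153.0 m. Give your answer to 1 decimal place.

First find α: α = ln(V₂/V₁)/ln(z₂/z₁) = ln(17.0/15.4)/ln(4.9/2.11) = 0.09885/0.84255 = 0.1173
Extrapolate from 4.9 m to 153.0 m: V₃ = 17.0 × (153.0/4.9)^0.1173 = 17.0 × 1.4974 = 25.4554 m/s

25.5 m/s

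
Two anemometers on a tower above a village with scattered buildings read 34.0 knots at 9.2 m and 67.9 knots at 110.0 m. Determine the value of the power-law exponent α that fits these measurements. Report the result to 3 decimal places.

α ≈ 0.279

Power law: V₂/V₁ = (z₂/z₁)^α ⇒ α = ln(V₂/V₁) / ln(z₂/z₁)
α = ln(67.9/34.0) / ln(110.0/9.2) = ln(1.9971) / ln(11.9565)
  = 0.69168 / 2.48128 = 0.27876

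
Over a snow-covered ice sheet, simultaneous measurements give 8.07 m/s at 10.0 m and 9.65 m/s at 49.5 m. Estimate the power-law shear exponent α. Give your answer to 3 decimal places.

Power law: V₂/V₁ = (z₂/z₁)^α ⇒ α = ln(V₂/V₁) / ln(z₂/z₁)
α = ln(9.65/8.07) / ln(49.5/10.0) = ln(1.1958) / ln(4.9500)
  = 0.17880 / 1.59939 = 0.11180

α ≈ 0.112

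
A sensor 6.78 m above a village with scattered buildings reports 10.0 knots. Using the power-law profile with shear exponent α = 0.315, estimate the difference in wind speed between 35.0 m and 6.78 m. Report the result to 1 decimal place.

6.8 knots

Power law: V₂ = V₁ · (z₂/z₁)^α = 10.0 × (5.1622)^0.315 = 16.7704 knots
ΔV = 16.7704 − 10.0 = 6.7704 knots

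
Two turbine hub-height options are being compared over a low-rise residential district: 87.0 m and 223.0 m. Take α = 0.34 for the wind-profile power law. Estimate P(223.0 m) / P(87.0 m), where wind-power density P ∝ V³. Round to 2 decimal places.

2.61

Speed ratio: V_B/V_A = (z_B/z_A)^α = (223.0/87.0)^0.34 = (2.5632)^0.34 = 1.37717
Power-density ratio: P_B/P_A = (V_B/V_A)³ = (1.37717)³ = 2.61193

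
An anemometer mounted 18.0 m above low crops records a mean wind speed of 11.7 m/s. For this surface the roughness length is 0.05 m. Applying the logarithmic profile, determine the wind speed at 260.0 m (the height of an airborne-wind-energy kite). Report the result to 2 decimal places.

Log law: V(z) ∝ ln(z/z₀), so V₂/V₁ = ln(z₂/z₀) / ln(z₁/z₀).
ln(260.0/0.05) = 8.5564, ln(18.0/0.05) = 5.8861
V₂ = 11.7 × 8.5564/5.8861 = 11.7 × 1.4537 = 17.0079 m/s

17.01 m/s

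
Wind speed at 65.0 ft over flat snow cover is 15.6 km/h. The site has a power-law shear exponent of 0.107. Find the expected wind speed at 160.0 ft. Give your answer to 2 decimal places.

Power-law profile: V₂ = V₁ · (z₂/z₁)^α
V₂ = 15.6 × (160.0/65.0)^0.107 = 15.6 × (2.4615)^0.107
    = 15.6 × 1.1012 = 17.1784 km/h

17.18 km/h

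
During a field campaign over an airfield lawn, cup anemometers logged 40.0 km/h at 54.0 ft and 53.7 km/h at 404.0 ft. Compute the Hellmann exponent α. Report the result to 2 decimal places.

Power law: V₂/V₁ = (z₂/z₁)^α ⇒ α = ln(V₂/V₁) / ln(z₂/z₁)
α = ln(53.7/40.0) / ln(404.0/54.0) = ln(1.3425) / ln(7.4815)
  = 0.29453 / 2.01243 = 0.14636

α ≈ 0.15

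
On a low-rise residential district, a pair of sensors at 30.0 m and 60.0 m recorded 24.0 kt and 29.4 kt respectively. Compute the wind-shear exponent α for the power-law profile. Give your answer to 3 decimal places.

Power law: V₂/V₁ = (z₂/z₁)^α ⇒ α = ln(V₂/V₁) / ln(z₂/z₁)
α = ln(29.4/24.0) / ln(60.0/30.0) = ln(1.2250) / ln(2.0000)
  = 0.20294 / 0.69315 = 0.29278

α ≈ 0.293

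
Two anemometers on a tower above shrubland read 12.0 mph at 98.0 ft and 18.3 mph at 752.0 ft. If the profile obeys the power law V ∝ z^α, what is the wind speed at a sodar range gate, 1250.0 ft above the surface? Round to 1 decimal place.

First find α: α = ln(V₂/V₁)/ln(z₂/z₁) = ln(18.3/12.0)/ln(752.0/98.0) = 0.42199/2.03777 = 0.2071
Extrapolate from 752.0 ft to 1250.0 ft: V₃ = 18.3 × (1250.0/752.0)^0.2071 = 18.3 × 1.1110 = 20.3308 mph

20.3 mph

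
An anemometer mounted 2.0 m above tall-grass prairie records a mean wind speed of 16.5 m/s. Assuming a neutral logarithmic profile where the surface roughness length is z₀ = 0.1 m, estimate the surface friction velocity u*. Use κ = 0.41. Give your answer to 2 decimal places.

u* ≈ 2.26 m/s

Log law: V(z) = (u*/κ) · ln(z/z₀) ⇒ u* = κ · V / ln(z/z₀)
u* = 0.41 × 16.5 / ln(2.0/0.1) = 0.41 × 16.5 / 2.9957
   = 6.7650 / 2.9957 = 2.2582 m/s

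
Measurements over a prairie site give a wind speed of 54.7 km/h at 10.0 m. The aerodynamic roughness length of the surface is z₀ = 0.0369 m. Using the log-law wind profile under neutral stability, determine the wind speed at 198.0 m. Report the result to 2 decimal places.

83.85 km/h

Log law: V(z) ∝ ln(z/z₀), so V₂/V₁ = ln(z₂/z₀) / ln(z₁/z₀).
ln(198.0/0.0369) = 8.5878, ln(10.0/0.0369) = 5.6021
V₂ = 54.7 × 8.5878/5.6021 = 54.7 × 1.5330 = 83.8526 km/h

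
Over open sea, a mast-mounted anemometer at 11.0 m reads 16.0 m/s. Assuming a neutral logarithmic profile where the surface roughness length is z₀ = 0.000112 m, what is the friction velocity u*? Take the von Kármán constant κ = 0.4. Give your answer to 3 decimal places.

Log law: V(z) = (u*/κ) · ln(z/z₀) ⇒ u* = κ · V / ln(z/z₀)
u* = 0.4 × 16.0 / ln(11.0/0.000112) = 0.4 × 16.0 / 11.4949
   = 6.4000 / 11.4949 = 0.5568 m/s

u* ≈ 0.557 m/s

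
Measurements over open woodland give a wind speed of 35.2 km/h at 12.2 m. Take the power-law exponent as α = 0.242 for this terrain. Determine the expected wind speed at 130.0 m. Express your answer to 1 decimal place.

62.4 km/h

Power-law profile: V₂ = V₁ · (z₂/z₁)^α
V₂ = 35.2 × (130.0/12.2)^0.242 = 35.2 × (10.6557)^0.242
    = 35.2 × 1.7729 = 62.4048 km/h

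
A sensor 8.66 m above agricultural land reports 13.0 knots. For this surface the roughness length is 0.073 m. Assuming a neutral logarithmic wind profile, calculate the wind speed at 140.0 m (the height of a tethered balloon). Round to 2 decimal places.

20.57 knots

Log law: V(z) ∝ ln(z/z₀), so V₂/V₁ = ln(z₂/z₀) / ln(z₁/z₀).
ln(140.0/0.073) = 7.5589, ln(8.66/0.073) = 4.7760
V₂ = 13.0 × 7.5589/4.7760 = 13.0 × 1.5827 = 20.5750 knots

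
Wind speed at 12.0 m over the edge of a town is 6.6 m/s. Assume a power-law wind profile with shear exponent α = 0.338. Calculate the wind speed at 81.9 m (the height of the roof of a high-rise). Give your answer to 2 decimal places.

12.63 m/s

Power-law profile: V₂ = V₁ · (z₂/z₁)^α
V₂ = 6.6 × (81.9/12.0)^0.338 = 6.6 × (6.8250)^0.338
    = 6.6 × 1.9139 = 12.6320 m/s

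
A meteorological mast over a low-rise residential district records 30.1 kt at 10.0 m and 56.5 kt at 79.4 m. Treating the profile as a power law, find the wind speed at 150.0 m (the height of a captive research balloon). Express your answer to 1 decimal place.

68.6 kt

First find α: α = ln(V₂/V₁)/ln(z₂/z₁) = ln(56.5/30.1)/ln(79.4/10.0) = 0.62972/2.07191 = 0.3039
Extrapolate from 79.4 m to 150.0 m: V₃ = 56.5 × (150.0/79.4)^0.3039 = 56.5 × 1.2133 = 68.5512 kt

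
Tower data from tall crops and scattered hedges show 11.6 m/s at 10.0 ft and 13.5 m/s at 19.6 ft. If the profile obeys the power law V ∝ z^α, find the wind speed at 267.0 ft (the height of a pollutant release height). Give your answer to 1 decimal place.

First find α: α = ln(V₂/V₁)/ln(z₂/z₁) = ln(13.5/11.6)/ln(19.6/10.0) = 0.15168/0.67294 = 0.2254
Extrapolate from 19.6 ft to 267.0 ft: V₃ = 13.5 × (267.0/19.6)^0.2254 = 13.5 × 1.8016 = 24.3220 m/s

24.3 m/s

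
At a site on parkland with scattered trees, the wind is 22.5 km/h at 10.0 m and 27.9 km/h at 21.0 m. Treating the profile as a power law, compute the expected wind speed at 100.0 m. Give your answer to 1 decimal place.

First find α: α = ln(V₂/V₁)/ln(z₂/z₁) = ln(27.9/22.5)/ln(21.0/10.0) = 0.21511/0.74194 = 0.2899
Extrapolate from 21.0 m to 100.0 m: V₃ = 27.9 × (100.0/21.0)^0.2899 = 27.9 × 1.5722 = 43.8646 km/h

43.9 km/h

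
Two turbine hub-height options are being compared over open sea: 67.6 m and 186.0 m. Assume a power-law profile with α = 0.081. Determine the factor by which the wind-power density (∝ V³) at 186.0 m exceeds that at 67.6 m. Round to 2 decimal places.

Speed ratio: V_B/V_A = (z_B/z_A)^α = (186.0/67.6)^0.081 = (2.7515)^0.081 = 1.08544
Power-density ratio: P_B/P_A = (V_B/V_A)³ = (1.08544)³ = 1.27884

1.28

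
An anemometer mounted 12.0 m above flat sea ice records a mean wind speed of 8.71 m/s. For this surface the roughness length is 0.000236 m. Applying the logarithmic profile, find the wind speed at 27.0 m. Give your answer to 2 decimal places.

Log law: V(z) ∝ ln(z/z₀), so V₂/V₁ = ln(z₂/z₀) / ln(z₁/z₀).
ln(27.0/0.000236) = 11.6475, ln(12.0/0.000236) = 10.8366
V₂ = 8.71 × 11.6475/10.8366 = 8.71 × 1.0748 = 9.3618 m/s

9.36 m/s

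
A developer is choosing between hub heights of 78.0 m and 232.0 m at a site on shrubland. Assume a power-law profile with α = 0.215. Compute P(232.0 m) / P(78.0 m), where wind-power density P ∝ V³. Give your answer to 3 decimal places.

2.020

Speed ratio: V_B/V_A = (z_B/z_A)^α = (232.0/78.0)^0.215 = (2.9744)^0.215 = 1.26409
Power-density ratio: P_B/P_A = (V_B/V_A)³ = (1.26409)³ = 2.01994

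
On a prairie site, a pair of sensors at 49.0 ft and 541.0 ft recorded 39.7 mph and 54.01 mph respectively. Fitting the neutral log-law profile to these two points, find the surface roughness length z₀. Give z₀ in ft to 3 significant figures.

z₀ ≈ 0.0626 ft

Log law: V(z) ∝ ln(z/z₀). With r = V₁/V₂ = 39.7/54.01 = 0.73505,
r · ln(z₂/z₀) = ln(z₁/z₀) ⇒ ln z₀ = (ln z₁ − r·ln z₂)/(1 − r)
ln z₀ = (3.89182 − 0.73505×6.29342) / 0.26495 = -2.7709
z₀ = exp(-2.7709) = 0.06261 ft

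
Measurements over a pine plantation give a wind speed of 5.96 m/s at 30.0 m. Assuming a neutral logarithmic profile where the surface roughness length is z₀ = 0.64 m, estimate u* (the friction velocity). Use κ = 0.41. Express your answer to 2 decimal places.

Log law: V(z) = (u*/κ) · ln(z/z₀) ⇒ u* = κ · V / ln(z/z₀)
u* = 0.41 × 5.96 / ln(30.0/0.64) = 0.41 × 5.96 / 3.8475
   = 2.4436 / 3.8475 = 0.6351 m/s

u* ≈ 0.64 m/s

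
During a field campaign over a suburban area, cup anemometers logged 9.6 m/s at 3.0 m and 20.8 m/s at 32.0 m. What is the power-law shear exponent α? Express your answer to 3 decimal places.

Power law: V₂/V₁ = (z₂/z₁)^α ⇒ α = ln(V₂/V₁) / ln(z₂/z₁)
α = ln(20.8/9.6) / ln(32.0/3.0) = ln(2.1667) / ln(10.6667)
  = 0.77319 / 2.36712 = 0.32664

α ≈ 0.327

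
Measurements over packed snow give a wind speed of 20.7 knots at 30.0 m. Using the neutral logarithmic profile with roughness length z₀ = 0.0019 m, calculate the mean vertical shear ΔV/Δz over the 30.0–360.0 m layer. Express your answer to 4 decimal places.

Log law: V₂ = V₁ · ln(z₂/z₀)/ln(z₁/z₀) = 20.7 × 12.1520/9.6671 = 26.0209 knots
ΔV/Δz = (26.0209 − 20.7)/(360.0 − 30.0) = 5.3209/330.0000 = 0.01612 knots/m

0.0161 knots/m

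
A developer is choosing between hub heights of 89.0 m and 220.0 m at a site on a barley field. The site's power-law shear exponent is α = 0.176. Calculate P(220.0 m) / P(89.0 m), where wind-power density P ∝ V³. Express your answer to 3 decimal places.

1.613

Speed ratio: V_B/V_A = (z_B/z_A)^α = (220.0/89.0)^0.176 = (2.4719)^0.176 = 1.17266
Power-density ratio: P_B/P_A = (V_B/V_A)³ = (1.17266)³ = 1.61258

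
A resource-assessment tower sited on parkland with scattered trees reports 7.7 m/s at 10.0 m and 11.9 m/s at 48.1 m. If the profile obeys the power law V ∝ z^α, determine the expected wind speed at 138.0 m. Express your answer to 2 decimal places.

First find α: α = ln(V₂/V₁)/ln(z₂/z₁) = ln(11.9/7.7)/ln(48.1/10.0) = 0.43532/1.57070 = 0.2771
Extrapolate from 48.1 m to 138.0 m: V₃ = 11.9 × (138.0/48.1)^0.2771 = 11.9 × 1.3392 = 15.9370 m/s

15.94 m/s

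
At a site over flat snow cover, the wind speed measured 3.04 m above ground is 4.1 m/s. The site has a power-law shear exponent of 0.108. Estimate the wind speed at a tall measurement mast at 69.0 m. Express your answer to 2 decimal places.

5.74 m/s

Power-law profile: V₂ = V₁ · (z₂/z₁)^α
V₂ = 4.1 × (69.0/3.04)^0.108 = 4.1 × (22.6974)^0.108
    = 4.1 × 1.4010 = 5.7442 m/s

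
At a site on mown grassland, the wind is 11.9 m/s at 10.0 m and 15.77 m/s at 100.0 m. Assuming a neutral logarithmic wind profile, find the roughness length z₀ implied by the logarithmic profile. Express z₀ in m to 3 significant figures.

z₀ ≈ 0.00842 m

Log law: V(z) ∝ ln(z/z₀). With r = V₁/V₂ = 11.9/15.77 = 0.75460,
r · ln(z₂/z₀) = ln(z₁/z₀) ⇒ ln z₀ = (ln z₁ − r·ln z₂)/(1 − r)
ln z₀ = (2.30259 − 0.75460×4.60517) / 0.24540 = -4.7777
z₀ = exp(-4.7777) = 0.008415 m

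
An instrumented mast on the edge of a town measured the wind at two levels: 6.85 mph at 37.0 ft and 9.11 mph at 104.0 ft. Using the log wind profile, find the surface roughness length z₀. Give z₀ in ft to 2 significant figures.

Log law: V(z) ∝ ln(z/z₀). With r = V₁/V₂ = 6.85/9.11 = 0.75192,
r · ln(z₂/z₀) = ln(z₁/z₀) ⇒ ln z₀ = (ln z₁ − r·ln z₂)/(1 − r)
ln z₀ = (3.61092 − 0.75192×4.64439) / 0.24808 = 0.4785
z₀ = exp(0.4785) = 1.614 ft

z₀ ≈ 1.6 ft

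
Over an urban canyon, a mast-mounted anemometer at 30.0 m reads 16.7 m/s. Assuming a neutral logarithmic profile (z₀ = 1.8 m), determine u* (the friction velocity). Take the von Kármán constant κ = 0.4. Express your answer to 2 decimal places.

Log law: V(z) = (u*/κ) · ln(z/z₀) ⇒ u* = κ · V / ln(z/z₀)
u* = 0.4 × 16.7 / ln(30.0/1.8) = 0.4 × 16.7 / 2.8134
   = 6.6800 / 2.8134 = 2.3743 m/s

u* ≈ 2.37 m/s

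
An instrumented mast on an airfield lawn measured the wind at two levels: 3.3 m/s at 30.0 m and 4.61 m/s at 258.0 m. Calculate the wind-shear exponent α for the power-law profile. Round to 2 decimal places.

Power law: V₂/V₁ = (z₂/z₁)^α ⇒ α = ln(V₂/V₁) / ln(z₂/z₁)
α = ln(4.61/3.3) / ln(258.0/30.0) = ln(1.3970) / ln(8.6000)
  = 0.33431 / 2.15176 = 0.15536

α ≈ 0.16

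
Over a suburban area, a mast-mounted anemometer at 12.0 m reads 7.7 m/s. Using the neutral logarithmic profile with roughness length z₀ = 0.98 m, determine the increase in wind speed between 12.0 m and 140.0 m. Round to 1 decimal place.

Log law: V₂ = V₁ · ln(z₂/z₀)/ln(z₁/z₀) = 7.7 × 4.9618/2.5051 = 15.2513 m/s
ΔV = 15.2513 − 7.7 = 7.5513 m/s

7.6 m/s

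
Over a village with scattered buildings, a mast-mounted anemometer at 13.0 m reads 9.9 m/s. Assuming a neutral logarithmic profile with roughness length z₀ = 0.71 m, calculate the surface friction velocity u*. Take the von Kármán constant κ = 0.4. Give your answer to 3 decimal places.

Log law: V(z) = (u*/κ) · ln(z/z₀) ⇒ u* = κ · V / ln(z/z₀)
u* = 0.4 × 9.9 / ln(13.0/0.71) = 0.4 × 9.9 / 2.9074
   = 3.9600 / 2.9074 = 1.3620 m/s

u* ≈ 1.362 m/s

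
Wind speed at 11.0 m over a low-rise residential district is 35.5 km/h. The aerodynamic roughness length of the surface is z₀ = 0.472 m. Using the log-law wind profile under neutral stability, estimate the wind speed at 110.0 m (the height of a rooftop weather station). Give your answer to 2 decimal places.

Log law: V(z) ∝ ln(z/z₀), so V₂/V₁ = ln(z₂/z₀) / ln(z₁/z₀).
ln(110.0/0.472) = 5.4513, ln(11.0/0.472) = 3.1487
V₂ = 35.5 × 5.4513/3.1487 = 35.5 × 1.7313 = 61.4607 km/h

61.46 km/h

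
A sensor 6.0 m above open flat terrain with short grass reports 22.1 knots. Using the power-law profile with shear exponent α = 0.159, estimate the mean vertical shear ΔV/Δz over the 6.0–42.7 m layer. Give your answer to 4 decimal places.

Power law: V₂ = V₁ · (z₂/z₁)^α = 22.1 × (7.1167)^0.159 = 30.1929 knots
ΔV/Δz = (30.1929 − 22.1)/(42.7 − 6.0) = 8.0929/36.7000 = 0.22051 knots/m

0.2205 knots/m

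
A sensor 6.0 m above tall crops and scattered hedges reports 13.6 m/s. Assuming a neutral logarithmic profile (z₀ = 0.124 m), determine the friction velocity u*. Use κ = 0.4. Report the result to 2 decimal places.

u* ≈ 1.40 m/s

Log law: V(z) = (u*/κ) · ln(z/z₀) ⇒ u* = κ · V / ln(z/z₀)
u* = 0.4 × 13.6 / ln(6.0/0.124) = 0.4 × 13.6 / 3.8792
   = 5.4400 / 3.8792 = 1.4023 m/s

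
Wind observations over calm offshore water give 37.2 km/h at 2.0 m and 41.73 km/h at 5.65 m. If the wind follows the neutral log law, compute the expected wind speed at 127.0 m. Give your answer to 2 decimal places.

55.31 km/h

Log law: V ∝ ln(z/z₀). From the pair, with r = V₁/V₂ = 0.89145,
ln z₀ = (ln z₁ − r·ln z₂)/(1 − r) = (0.6931 − 0.89145×1.7317)/0.10855 = -7.8350 → z₀ = 0.0003956 m
V₃ = V₁ · ln(z₃/z₀)/ln(z₁/z₀) = 37.2 × 12.6792/8.5281 = 55.3069 km/h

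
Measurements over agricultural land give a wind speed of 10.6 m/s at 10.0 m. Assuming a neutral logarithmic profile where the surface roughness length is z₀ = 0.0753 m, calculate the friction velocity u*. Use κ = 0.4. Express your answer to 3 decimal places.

u* ≈ 0.867 m/s

Log law: V(z) = (u*/κ) · ln(z/z₀) ⇒ u* = κ · V / ln(z/z₀)
u* = 0.4 × 10.6 / ln(10.0/0.0753) = 0.4 × 10.6 / 4.8889
   = 4.2400 / 4.8889 = 0.8673 m/s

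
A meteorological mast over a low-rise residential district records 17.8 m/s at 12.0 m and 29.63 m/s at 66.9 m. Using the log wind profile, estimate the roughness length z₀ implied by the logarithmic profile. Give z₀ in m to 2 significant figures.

Log law: V(z) ∝ ln(z/z₀). With r = V₁/V₂ = 17.8/29.63 = 0.60074,
r · ln(z₂/z₀) = ln(z₁/z₀) ⇒ ln z₀ = (ln z₁ − r·ln z₂)/(1 − r)
ln z₀ = (2.48491 − 0.60074×4.20320) / 0.39926 = -0.1005
z₀ = exp(-0.1005) = 0.9044 m

z₀ ≈ 0.90 m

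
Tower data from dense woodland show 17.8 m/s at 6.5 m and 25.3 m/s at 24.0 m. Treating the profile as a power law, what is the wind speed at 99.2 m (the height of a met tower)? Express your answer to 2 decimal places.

First find α: α = ln(V₂/V₁)/ln(z₂/z₁) = ln(25.3/17.8)/ln(24.0/6.5) = 0.35161/1.30625 = 0.2692
Extrapolate from 24.0 m to 99.2 m: V₃ = 25.3 × (99.2/24.0)^0.2692 = 25.3 × 1.4652 = 37.0690 m/s

37.07 m/s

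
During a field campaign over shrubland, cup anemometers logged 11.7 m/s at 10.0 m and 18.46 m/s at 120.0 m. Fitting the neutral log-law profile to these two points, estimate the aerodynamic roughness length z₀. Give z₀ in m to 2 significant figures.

Log law: V(z) ∝ ln(z/z₀). With r = V₁/V₂ = 11.7/18.46 = 0.63380,
r · ln(z₂/z₀) = ln(z₁/z₀) ⇒ ln z₀ = (ln z₁ − r·ln z₂)/(1 − r)
ln z₀ = (2.30259 − 0.63380×4.78749) / 0.36620 = -1.9982
z₀ = exp(-1.9982) = 0.1356 m

z₀ ≈ 0.14 m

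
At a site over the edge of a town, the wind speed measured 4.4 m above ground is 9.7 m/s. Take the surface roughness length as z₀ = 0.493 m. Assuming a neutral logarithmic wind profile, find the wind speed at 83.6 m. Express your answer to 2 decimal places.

Log law: V(z) ∝ ln(z/z₀), so V₂/V₁ = ln(z₂/z₀) / ln(z₁/z₀).
ln(83.6/0.493) = 5.1333, ln(4.4/0.493) = 2.1889
V₂ = 9.7 × 5.1333/2.1889 = 9.7 × 2.3452 = 22.7484 m/s

22.75 m/s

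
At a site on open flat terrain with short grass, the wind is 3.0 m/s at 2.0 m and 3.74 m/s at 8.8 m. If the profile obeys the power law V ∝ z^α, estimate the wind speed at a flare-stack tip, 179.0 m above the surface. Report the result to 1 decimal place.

5.9 m/s

First find α: α = ln(V₂/V₁)/ln(z₂/z₁) = ln(3.74/3.0)/ln(8.8/2.0) = 0.22047/1.48160 = 0.1488
Extrapolate from 8.8 m to 179.0 m: V₃ = 3.74 × (179.0/8.8)^0.1488 = 3.74 × 1.5657 = 5.8555 m/s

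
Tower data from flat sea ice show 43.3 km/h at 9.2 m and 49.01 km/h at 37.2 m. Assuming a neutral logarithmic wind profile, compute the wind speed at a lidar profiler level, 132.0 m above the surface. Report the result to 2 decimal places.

54.19 km/h

Log law: V ∝ ln(z/z₀). From the pair, with r = V₁/V₂ = 0.88349,
ln z₀ = (ln z₁ − r·ln z₂)/(1 − r) = (2.2192 − 0.88349×3.6163)/0.11651 = -8.3753 → z₀ = 0.0002305 m
V₃ = V₁ · ln(z₃/z₀)/ln(z₁/z₀) = 43.3 × 13.2581/10.5945 = 54.1862 km/h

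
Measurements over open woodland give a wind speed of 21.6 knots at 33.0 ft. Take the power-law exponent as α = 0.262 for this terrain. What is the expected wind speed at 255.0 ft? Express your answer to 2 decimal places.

Power-law profile: V₂ = V₁ · (z₂/z₁)^α
V₂ = 21.6 × (255.0/33.0)^0.262 = 21.6 × (7.7273)^0.262
    = 21.6 × 1.7087 = 36.9077 knots

36.91 knots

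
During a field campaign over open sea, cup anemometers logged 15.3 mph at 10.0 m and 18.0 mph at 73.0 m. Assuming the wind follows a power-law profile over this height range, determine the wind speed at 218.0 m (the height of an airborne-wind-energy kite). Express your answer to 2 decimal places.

19.68 mph

First find α: α = ln(V₂/V₁)/ln(z₂/z₁) = ln(18.0/15.3)/ln(73.0/10.0) = 0.16252/1.98787 = 0.0818
Extrapolate from 73.0 m to 218.0 m: V₃ = 18.0 × (218.0/73.0)^0.0818 = 18.0 × 1.0936 = 19.6842 mph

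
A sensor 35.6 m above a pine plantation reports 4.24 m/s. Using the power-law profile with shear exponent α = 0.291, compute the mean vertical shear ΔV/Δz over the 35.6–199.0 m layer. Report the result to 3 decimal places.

Power law: V₂ = V₁ · (z₂/z₁)^α = 4.24 × (5.5899)^0.291 = 6.9962 m/s
ΔV/Δz = (6.9962 − 4.24)/(199.0 − 35.6) = 2.7562/163.4000 = 0.01687 m/s/m

0.017 m/s/m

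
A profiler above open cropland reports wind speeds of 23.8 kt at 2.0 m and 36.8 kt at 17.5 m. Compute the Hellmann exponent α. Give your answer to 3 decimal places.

α ≈ 0.201

Power law: V₂/V₁ = (z₂/z₁)^α ⇒ α = ln(V₂/V₁) / ln(z₂/z₁)
α = ln(36.8/23.8) / ln(17.5/2.0) = ln(1.5462) / ln(8.7500)
  = 0.43581 / 2.16905 = 0.20092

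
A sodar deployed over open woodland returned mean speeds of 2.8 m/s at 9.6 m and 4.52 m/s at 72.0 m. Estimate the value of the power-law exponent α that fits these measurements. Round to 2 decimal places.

Power law: V₂/V₁ = (z₂/z₁)^α ⇒ α = ln(V₂/V₁) / ln(z₂/z₁)
α = ln(4.52/2.8) / ln(72.0/9.6) = ln(1.6143) / ln(7.5000)
  = 0.47889 / 2.01490 = 0.23768

α ≈ 0.24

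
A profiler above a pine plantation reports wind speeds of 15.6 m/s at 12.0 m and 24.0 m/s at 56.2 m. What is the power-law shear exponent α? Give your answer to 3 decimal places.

Power law: V₂/V₁ = (z₂/z₁)^α ⇒ α = ln(V₂/V₁) / ln(z₂/z₁)
α = ln(24.0/15.6) / ln(56.2/12.0) = ln(1.5385) / ln(4.6833)
  = 0.43078 / 1.54401 = 0.27900

α ≈ 0.279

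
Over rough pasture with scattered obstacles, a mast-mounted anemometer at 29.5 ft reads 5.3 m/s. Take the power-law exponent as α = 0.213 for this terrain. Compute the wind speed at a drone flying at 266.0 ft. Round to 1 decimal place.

Power-law profile: V₂ = V₁ · (z₂/z₁)^α
V₂ = 5.3 × (266.0/29.5)^0.213 = 5.3 × (9.0169)^0.213
    = 5.3 × 1.5975 = 8.4665 m/s

8.5 m/s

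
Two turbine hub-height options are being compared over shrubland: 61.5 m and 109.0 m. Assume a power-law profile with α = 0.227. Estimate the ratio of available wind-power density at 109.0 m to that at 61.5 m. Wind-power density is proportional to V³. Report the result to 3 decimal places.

1.477

Speed ratio: V_B/V_A = (z_B/z_A)^α = (109.0/61.5)^0.227 = (1.7724)^0.227 = 1.13873
Power-density ratio: P_B/P_A = (V_B/V_A)³ = (1.13873)³ = 1.47660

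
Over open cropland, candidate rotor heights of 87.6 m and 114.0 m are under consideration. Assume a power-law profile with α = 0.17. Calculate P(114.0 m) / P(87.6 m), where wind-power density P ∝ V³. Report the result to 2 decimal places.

1.14

Speed ratio: V_B/V_A = (z_B/z_A)^α = (114.0/87.6)^0.17 = (1.3014)^0.17 = 1.04580
Power-density ratio: P_B/P_A = (V_B/V_A)³ = (1.04580)³ = 1.14378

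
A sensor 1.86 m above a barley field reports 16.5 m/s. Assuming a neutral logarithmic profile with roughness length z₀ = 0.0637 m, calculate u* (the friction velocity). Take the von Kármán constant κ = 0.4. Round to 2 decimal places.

u* ≈ 1.96 m/s

Log law: V(z) = (u*/κ) · ln(z/z₀) ⇒ u* = κ · V / ln(z/z₀)
u* = 0.4 × 16.5 / ln(1.86/0.0637) = 0.4 × 16.5 / 3.3741
   = 6.6000 / 3.3741 = 1.9560 m/s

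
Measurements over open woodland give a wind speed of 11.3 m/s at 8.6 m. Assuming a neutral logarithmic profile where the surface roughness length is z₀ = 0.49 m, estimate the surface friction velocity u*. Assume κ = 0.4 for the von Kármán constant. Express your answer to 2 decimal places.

u* ≈ 1.58 m/s

Log law: V(z) = (u*/κ) · ln(z/z₀) ⇒ u* = κ · V / ln(z/z₀)
u* = 0.4 × 11.3 / ln(8.6/0.49) = 0.4 × 11.3 / 2.8651
   = 4.5200 / 2.8651 = 1.5776 m/s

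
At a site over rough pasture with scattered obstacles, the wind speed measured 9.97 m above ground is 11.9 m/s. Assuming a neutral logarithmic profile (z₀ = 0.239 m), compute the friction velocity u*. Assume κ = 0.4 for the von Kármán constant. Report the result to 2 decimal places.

Log law: V(z) = (u*/κ) · ln(z/z₀) ⇒ u* = κ · V / ln(z/z₀)
u* = 0.4 × 11.9 / ln(9.97/0.239) = 0.4 × 11.9 / 3.7309
   = 4.7600 / 3.7309 = 1.2758 m/s

u* ≈ 1.28 m/s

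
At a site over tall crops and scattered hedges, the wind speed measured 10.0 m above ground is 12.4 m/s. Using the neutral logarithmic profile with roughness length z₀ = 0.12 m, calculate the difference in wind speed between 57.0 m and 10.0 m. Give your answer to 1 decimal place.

4.9 m/s

Log law: V₂ = V₁ · ln(z₂/z₀)/ln(z₁/z₀) = 12.4 × 6.1633/4.4228 = 17.2796 m/s
ΔV = 17.2796 − 12.4 = 4.8796 m/s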